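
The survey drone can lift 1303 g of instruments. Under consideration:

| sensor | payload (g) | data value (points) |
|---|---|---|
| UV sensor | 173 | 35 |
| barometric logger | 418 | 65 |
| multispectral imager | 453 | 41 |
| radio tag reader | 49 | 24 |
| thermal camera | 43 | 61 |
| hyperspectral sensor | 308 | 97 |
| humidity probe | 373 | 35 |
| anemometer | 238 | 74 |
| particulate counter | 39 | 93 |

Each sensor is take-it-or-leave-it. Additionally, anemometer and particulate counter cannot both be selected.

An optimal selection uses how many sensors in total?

6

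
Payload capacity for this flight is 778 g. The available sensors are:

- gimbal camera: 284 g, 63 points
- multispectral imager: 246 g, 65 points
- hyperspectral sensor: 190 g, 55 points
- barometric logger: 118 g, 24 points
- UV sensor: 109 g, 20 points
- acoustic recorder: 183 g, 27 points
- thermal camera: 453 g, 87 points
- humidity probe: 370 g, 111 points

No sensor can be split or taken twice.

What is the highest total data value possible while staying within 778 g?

200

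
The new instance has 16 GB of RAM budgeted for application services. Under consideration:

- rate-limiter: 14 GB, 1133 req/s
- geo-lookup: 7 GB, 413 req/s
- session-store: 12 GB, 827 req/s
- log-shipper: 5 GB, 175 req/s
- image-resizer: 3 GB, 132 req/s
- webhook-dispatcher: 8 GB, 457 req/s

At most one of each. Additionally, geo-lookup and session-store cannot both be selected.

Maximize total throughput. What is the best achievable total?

1133

The ratio ordering already packs tightly: rate-limiter, 14 GB, 1133.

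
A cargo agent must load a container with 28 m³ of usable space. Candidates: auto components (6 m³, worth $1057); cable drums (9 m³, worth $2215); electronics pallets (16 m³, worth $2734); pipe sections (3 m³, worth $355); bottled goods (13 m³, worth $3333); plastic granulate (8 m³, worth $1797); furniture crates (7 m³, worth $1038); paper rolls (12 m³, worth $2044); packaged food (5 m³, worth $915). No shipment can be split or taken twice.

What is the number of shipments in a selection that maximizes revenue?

Best achievable revenue is 6605.
auto components + cable drums + bottled goods hits 6605 at 28 m³.
Any selection reaching 6605 contains exactly 3 shipments.

3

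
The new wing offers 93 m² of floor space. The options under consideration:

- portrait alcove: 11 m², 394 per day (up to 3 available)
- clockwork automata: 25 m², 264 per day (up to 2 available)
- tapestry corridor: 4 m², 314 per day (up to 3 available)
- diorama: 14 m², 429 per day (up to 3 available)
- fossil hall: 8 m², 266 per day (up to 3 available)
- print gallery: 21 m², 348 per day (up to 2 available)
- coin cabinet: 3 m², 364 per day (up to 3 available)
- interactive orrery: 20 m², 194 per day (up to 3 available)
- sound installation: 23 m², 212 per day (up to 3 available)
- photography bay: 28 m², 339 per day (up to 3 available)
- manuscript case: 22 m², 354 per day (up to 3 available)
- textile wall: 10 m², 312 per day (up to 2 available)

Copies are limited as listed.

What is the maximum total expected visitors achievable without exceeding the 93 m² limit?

Taking the top-ratio exhibits first gives 3×portrait alcove + 3×tapestry corridor + 3×fossil hall + 3×coin cabinet + textile wall for 4326 (88 m²).
Replace textile wall with diorama: the trade gains 117 net, giving 4443 at 92 m².

4443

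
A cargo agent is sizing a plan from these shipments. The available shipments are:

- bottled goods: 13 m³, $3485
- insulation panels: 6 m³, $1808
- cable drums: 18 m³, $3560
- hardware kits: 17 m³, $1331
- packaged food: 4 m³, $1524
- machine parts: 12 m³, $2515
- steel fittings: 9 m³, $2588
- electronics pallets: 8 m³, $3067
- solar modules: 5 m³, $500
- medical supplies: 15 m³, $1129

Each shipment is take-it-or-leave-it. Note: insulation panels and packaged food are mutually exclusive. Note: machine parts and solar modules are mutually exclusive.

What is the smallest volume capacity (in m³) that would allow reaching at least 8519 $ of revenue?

30

Need the lightest bundle worth ≥ 8519.
Taking bottled goods + steel fittings + electronics pallets gives 9140 (≥ 8519) for 30 m³.
Below 30 m³ the best achievable stays under 8519.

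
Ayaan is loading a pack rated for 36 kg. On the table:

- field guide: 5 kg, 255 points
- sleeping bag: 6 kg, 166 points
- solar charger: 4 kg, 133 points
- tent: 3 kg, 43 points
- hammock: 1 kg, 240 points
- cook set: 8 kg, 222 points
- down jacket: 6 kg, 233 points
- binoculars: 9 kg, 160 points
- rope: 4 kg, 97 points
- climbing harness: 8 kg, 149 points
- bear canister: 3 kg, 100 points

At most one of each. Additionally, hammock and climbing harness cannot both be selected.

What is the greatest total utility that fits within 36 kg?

1392

The ratio ordering already packs tightly: field guide + sleeping bag + solar charger + tent + hammock + cook set + down jacket + bear canister, 36 kg, 1392.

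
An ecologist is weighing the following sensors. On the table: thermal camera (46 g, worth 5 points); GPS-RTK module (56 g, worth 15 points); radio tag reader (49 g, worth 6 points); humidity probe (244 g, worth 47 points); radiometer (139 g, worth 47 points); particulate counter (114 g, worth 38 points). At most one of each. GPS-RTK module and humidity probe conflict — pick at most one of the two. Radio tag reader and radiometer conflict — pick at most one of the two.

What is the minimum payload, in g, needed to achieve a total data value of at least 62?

195

Look for the lowest-payload combination reaching 62.
Taking GPS-RTK module + radiometer gives 62 (≥ 62) for 195 g.
Any bundle with less than 195 g falls short of 62.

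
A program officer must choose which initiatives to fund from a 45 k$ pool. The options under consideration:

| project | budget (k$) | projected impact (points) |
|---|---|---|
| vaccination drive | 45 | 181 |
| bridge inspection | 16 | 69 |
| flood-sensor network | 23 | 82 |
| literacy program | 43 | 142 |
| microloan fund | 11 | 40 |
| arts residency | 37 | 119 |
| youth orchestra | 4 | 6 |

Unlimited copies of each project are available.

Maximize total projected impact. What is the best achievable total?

A density-first pass picks 2×bridge inspection + microloan fund — 178 at 43 k$.
The 43 k$ tied up in 2×bridge inspection and microloan fund is better spent on vaccination drive — total rises to 181 (45 k$).
That's the maximum — no swap from here does better than 181.

181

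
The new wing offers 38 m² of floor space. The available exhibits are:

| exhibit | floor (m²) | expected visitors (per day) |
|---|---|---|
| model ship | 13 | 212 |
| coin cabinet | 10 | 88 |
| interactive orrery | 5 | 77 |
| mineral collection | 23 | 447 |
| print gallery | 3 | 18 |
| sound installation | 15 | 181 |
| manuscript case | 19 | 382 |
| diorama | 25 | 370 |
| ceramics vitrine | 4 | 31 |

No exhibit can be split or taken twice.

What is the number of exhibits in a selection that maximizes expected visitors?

3

The maximum expected visitors within 38 m² is 671.
For example model ship + interactive orrery + manuscript case achieves it, using 37 m².
Any selection reaching 671 contains exactly 3 exhibits.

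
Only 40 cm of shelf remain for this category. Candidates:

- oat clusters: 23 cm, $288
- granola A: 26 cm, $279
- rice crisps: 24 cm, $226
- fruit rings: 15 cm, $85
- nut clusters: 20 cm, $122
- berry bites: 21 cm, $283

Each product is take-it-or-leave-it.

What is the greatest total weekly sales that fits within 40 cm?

373

A density-first pass picks fruit rings + berry bites — 368 at 36 cm.
The 21 cm tied up in berry bites is better spent on oat clusters — total rises to 373 (38 cm).
Nothing else within 40 cm beats 373.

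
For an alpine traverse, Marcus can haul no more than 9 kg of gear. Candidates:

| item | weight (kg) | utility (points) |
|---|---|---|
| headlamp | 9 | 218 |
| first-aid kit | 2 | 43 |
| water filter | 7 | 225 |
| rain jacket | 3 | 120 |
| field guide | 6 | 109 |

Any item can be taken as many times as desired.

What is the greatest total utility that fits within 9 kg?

360

Best packing: 3×rain jacket — 9 kg, 360 total.
Nothing else within 9 kg beats 360.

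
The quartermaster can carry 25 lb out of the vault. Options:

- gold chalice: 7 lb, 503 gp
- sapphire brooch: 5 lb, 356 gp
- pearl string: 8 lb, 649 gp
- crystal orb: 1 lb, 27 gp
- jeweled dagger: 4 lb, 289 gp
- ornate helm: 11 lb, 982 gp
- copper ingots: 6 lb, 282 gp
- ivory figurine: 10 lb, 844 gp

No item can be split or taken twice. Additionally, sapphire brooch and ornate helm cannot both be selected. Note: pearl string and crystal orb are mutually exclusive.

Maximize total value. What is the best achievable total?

Ranking by ratio (value/lb): ornate helm 89.27, ivory figurine 84.40, pearl string 81.12.
Jeweled dagger + ornate helm + ivory figurine uses 25 of the 25 lb and totals 2115.
Next best is gold chalice + pearl string + ivory figurine at 1996 (25 lb) — short by 119.

2115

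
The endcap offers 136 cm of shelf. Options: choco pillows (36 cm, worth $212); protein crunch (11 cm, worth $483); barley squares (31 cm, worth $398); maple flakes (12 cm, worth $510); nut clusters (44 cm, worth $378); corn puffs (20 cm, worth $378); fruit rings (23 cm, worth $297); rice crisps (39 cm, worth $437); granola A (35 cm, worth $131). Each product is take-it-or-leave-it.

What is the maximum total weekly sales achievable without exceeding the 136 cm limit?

Density check — protein crunch 43.91, maple flakes 42.50, corn puffs 18.90, fruit rings 12.91 are the best per cm.
Best packing: protein crunch + barley squares + maple flakes + corn puffs + fruit rings + rice crisps — 136 cm, 2503 total.
No other feasible combination exceeds 2503.

2503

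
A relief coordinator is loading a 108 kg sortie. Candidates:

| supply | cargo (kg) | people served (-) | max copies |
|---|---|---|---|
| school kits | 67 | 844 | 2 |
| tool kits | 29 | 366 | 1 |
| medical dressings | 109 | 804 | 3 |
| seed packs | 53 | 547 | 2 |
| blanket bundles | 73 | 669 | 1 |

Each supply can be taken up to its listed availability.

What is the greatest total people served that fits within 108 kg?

Density check — tool kits 12.62, school kits 12.60, seed packs 10.32, blanket bundles 9.16 are the best per kg.
Taking school kits + tool kits: 96 kg used, 1210 in people served.
That's the maximum — no swap from here does better than 1210.

1210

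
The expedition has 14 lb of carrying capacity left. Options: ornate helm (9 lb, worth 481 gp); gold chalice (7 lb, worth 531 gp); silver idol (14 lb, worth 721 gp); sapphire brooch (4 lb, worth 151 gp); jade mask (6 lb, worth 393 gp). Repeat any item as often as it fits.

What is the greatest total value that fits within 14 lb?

By value per lb: gold chalice 75.86, jade mask 65.50, ornate helm 53.44 lead.
The ratio ordering already packs tightly: 2×gold chalice, 14 lb, 1062.

1062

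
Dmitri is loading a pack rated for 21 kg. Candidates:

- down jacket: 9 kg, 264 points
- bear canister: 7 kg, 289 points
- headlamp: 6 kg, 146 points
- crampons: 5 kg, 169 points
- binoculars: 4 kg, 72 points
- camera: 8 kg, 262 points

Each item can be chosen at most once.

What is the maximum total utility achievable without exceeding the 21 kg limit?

722

Ranking by ratio (utility/kg): bear canister 41.29, crampons 33.80, camera 32.75, down jacket 29.33.
The ratio heuristic lands on bear canister + crampons + camera (720) but leaves 1 kg idle.
The 8 kg tied up in camera is better spent on down jacket — total rises to 722 (21 kg).
The closest alternative, bear canister + crampons + camera, reaches only 720.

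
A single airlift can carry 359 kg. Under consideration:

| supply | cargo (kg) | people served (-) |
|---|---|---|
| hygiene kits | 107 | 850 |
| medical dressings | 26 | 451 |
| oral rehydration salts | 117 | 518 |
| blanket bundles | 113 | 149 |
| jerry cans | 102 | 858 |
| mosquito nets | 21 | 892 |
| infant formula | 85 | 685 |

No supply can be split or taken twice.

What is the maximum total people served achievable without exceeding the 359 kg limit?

3736

The ratio ordering already packs tightly: hygiene kits + medical dressings + jerry cans + mosquito nets + infant formula, 341 kg, 3736.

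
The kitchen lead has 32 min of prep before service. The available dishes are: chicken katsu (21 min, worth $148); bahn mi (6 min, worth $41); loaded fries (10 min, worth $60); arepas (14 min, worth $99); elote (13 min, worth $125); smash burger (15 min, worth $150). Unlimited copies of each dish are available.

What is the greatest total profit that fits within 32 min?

2×smash burger uses 30 of the 32 min and totals 300.

300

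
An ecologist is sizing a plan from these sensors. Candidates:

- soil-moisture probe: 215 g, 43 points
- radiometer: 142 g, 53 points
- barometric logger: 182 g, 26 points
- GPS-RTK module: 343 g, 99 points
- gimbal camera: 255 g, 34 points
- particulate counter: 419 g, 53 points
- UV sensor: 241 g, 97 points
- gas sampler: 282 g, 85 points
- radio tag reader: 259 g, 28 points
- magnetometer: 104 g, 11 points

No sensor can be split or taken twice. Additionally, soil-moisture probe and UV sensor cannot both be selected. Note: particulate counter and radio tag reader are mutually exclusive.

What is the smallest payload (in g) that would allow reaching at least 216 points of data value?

665

Need the lightest bundle worth ≥ 216.
radiometer + UV sensor + gas sampler reaches 235 using 665 g.
Any bundle with less than 665 g falls short of 216.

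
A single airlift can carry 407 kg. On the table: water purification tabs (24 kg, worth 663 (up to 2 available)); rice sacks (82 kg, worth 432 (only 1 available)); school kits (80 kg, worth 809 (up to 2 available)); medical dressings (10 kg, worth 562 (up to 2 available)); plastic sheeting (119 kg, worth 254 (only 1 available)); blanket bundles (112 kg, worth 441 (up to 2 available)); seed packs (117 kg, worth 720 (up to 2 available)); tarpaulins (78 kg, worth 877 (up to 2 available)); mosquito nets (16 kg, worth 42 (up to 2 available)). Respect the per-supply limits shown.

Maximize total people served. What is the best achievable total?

2×water purification tabs + 2×school kits + 2×medical dressings + 2×tarpaulins + mosquito nets uses 400 of the 407 kg and totals 5864.

5864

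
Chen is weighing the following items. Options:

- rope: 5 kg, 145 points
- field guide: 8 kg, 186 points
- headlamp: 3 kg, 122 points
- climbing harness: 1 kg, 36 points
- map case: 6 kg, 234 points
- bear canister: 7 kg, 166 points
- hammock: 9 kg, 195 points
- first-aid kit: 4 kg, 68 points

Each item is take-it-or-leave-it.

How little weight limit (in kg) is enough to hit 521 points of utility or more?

Look for the lowest-weight combination reaching 521.
Taking rope + headlamp + climbing harness + map case gives 537 (≥ 521) for 15 kg.
No combination under 15 kg hits 521.

15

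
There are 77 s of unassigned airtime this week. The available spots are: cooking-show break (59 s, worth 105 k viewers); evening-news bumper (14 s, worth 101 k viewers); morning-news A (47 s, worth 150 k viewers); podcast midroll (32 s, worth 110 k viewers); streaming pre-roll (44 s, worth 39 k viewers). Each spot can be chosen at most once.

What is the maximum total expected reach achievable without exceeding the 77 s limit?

Taking the top-ratio spots first gives evening-news bumper + podcast midroll for 211 (46 s).
Replace podcast midroll with morning-news A: the trade gains 40 net, giving 251 at 61 s.
No other feasible combination exceeds 251.

251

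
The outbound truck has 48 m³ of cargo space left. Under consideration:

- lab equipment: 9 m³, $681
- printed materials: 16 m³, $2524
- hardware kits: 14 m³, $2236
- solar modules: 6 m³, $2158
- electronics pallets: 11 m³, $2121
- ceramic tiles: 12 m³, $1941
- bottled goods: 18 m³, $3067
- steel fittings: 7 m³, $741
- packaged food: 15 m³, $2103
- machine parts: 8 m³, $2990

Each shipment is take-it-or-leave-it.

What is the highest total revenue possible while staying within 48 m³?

The ratio heuristic lands on solar modules + electronics pallets + bottled goods + machine parts (10336) but leaves 5 m³ idle.
The 11 m³ tied up in electronics pallets is better spent on printed materials — total rises to 10739 (48 m³).
Runner-up printed materials + solar modules + electronics pallets + steel fittings + machine parts tops out at 10534.

10739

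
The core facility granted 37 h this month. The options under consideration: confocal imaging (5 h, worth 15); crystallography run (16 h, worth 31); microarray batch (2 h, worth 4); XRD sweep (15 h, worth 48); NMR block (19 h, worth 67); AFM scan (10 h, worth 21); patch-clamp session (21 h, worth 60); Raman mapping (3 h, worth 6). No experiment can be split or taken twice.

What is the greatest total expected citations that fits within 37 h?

Filling by ratio: microarray batch + XRD sweep + NMR block for 119, with 1 h left unused.
The 2 h tied up in microarray batch is better spent on Raman mapping — total rises to 121 (37 h).
The closest alternative, microarray batch + XRD sweep + NMR block, reaches only 119.

121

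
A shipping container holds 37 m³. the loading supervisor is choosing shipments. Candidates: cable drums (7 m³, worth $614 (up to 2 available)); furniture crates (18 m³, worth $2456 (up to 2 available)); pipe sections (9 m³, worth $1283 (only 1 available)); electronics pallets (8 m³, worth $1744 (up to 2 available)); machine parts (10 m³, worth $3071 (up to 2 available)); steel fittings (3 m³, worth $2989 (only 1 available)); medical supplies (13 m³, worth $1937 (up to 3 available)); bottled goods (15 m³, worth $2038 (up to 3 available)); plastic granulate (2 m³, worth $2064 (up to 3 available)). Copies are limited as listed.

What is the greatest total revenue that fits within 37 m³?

Ranking by ratio (revenue/m³): plastic granulate 1032.00, steel fittings 996.33, machine parts 307.10, electronics pallets 218.00.
Best packing: electronics pallets + 2×machine parts + steel fittings + 3×plastic granulate — 37 m³, 17067 total.
Nothing else within 37 m³ beats 17067.

17067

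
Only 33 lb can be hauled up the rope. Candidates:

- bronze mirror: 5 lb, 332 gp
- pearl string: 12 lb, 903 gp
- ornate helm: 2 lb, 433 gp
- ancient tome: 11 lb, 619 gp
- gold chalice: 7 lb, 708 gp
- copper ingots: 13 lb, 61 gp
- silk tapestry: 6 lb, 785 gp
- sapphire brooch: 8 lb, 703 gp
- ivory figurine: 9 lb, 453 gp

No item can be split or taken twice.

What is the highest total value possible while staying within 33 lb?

3161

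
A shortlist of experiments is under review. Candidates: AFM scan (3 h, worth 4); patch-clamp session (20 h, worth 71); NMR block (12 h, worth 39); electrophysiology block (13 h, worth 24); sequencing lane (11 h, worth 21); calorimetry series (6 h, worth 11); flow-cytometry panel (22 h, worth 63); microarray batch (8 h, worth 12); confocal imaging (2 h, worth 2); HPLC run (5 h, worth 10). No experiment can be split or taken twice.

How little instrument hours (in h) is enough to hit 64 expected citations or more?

20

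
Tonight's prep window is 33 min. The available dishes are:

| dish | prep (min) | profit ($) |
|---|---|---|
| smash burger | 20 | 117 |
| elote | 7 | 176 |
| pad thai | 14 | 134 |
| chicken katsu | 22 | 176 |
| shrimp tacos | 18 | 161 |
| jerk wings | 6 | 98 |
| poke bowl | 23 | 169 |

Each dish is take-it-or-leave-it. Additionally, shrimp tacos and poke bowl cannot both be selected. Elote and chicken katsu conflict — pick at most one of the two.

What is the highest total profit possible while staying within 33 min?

435

Taking the top-ratio dishes first gives elote + pad thai + jerk wings for 408 (27 min).
The 14 min tied up in pad thai is better spent on shrimp tacos — total rises to 435 (31 min).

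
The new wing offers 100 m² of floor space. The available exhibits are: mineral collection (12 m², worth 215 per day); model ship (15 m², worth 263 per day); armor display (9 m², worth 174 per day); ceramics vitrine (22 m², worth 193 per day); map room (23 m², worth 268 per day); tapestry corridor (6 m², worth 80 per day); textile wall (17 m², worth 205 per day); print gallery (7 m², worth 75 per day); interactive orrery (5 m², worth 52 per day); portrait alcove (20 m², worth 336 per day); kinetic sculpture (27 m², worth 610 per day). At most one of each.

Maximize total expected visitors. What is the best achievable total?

1803

Greedy by ratio would take mineral collection + model ship + armor display + tapestry corridor + print gallery + portrait alcove + kinetic sculpture: 96 m² used, total 1753.
The 13 m² tied up in tapestry corridor and print gallery is better spent on textile wall — total rises to 1803 (100 m²).
An exhaustive check of the 2048 subsets confirms 1803.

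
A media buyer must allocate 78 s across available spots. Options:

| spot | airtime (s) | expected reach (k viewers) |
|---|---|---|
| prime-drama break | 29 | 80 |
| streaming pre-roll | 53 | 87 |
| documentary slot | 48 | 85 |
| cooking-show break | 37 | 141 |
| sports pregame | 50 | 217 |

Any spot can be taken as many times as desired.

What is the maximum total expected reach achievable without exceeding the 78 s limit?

Filling by ratio: sports pregame for 217, with 28 s left unused.
The 50 s tied up in sports pregame is better spent on 2×cooking-show break — total rises to 282 (74 s).
That's the maximum — no swap from here does better than 282.

282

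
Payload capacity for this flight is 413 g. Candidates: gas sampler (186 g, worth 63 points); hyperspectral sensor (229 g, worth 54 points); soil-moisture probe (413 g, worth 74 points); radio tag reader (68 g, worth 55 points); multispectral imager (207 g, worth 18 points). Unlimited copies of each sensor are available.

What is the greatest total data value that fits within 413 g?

330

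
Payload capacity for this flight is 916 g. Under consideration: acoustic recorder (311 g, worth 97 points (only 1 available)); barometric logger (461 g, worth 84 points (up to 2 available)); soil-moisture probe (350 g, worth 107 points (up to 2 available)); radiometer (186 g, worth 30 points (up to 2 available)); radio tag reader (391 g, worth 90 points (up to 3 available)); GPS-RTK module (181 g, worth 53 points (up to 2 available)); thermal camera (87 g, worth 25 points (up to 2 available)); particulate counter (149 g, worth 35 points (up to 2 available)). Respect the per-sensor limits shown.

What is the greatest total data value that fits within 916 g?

A density-first pass picks acoustic recorder + soil-moisture probe + GPS-RTK module — 257 at 842 g.
Dropping acoustic recorder frees 311 g; slotting in soil-moisture probe (350 g) lifts the total to 267 at 881 g.

267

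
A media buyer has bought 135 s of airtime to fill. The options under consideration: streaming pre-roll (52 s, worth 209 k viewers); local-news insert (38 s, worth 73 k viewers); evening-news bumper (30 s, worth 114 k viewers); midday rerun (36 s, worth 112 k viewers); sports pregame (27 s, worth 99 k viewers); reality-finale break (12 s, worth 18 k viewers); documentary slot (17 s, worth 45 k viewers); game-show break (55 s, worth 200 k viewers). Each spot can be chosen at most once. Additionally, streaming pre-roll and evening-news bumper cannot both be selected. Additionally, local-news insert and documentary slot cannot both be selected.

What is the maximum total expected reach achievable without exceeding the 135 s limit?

Taking streaming pre-roll + sports pregame + game-show break: 134 s used, 508 in expected reach.

508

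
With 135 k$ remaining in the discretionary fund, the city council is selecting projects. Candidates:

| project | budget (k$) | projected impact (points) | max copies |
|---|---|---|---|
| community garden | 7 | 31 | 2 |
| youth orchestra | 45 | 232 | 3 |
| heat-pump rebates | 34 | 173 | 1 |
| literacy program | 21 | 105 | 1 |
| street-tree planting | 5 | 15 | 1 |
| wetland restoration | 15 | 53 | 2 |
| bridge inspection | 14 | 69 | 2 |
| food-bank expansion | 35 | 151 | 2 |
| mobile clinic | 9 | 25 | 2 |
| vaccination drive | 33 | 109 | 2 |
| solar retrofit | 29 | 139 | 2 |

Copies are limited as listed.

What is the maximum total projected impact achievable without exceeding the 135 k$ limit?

696

3×youth orchestra uses 135 of the 135 k$ and totals 696.
Every other selection either busts 135 k$ or exceeds an availability limit or fails to beat 696.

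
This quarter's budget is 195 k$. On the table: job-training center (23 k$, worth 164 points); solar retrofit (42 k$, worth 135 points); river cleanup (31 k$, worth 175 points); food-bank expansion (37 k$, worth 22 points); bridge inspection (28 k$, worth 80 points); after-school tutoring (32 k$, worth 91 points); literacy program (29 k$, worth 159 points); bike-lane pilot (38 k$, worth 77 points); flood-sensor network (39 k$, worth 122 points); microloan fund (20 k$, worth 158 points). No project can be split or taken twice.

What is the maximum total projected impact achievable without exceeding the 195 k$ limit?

913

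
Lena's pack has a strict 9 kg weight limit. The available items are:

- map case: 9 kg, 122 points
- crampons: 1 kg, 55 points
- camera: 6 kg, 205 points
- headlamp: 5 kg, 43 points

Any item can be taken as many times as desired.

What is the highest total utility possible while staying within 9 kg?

495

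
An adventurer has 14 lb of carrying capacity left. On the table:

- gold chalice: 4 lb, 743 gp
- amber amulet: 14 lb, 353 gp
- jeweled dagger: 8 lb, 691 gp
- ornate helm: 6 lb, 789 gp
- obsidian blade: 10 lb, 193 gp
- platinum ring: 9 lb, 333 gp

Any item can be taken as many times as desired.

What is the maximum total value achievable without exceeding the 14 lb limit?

By value per lb: gold chalice 185.75, ornate helm 131.50, jeweled dagger 86.38 lead.
Filling by ratio: 3×gold chalice for 2229, with 2 lb left unused.
The 4 lb tied up in gold chalice is better spent on ornate helm — total rises to 2275 (14 lb).
Nothing else within 14 lb beats 2275.

2275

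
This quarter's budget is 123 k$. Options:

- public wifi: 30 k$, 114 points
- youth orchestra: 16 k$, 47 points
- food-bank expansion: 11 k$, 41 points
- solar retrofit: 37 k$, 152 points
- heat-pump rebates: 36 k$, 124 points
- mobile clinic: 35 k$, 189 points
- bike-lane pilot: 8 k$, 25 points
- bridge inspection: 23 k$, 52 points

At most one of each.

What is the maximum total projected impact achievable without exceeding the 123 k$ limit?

521

Best packing: public wifi + food-bank expansion + solar retrofit + mobile clinic + bike-lane pilot — 121 k$, 521 total.
That's the maximum — no swap from here does better than 521.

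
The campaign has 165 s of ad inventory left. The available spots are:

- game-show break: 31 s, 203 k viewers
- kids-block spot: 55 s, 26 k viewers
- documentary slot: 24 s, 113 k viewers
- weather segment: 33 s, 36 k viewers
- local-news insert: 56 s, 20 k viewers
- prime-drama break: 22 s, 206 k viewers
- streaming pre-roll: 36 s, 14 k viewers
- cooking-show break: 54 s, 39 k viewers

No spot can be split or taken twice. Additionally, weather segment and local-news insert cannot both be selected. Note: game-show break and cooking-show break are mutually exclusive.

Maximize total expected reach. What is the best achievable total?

584

Taking game-show break + kids-block spot + documentary slot + weather segment + prime-drama break: 165 s used, 584 in expected reach.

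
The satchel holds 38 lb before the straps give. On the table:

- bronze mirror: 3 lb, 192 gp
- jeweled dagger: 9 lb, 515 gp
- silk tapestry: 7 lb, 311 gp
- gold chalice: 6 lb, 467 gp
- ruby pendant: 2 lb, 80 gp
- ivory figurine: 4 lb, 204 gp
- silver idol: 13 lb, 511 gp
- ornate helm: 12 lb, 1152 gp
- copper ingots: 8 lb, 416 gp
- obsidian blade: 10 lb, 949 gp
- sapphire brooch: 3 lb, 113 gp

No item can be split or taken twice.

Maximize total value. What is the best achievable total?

3083

Filling by ratio: bronze mirror + gold chalice + ruby pendant + ivory figurine + ornate helm + obsidian blade for 3044, with 1 lb left unused.
Dropping bronze mirror and ruby pendant and ivory figurine frees 9 lb; slotting in jeweled dagger (9 lb) lifts the total to 3083 at 37 lb.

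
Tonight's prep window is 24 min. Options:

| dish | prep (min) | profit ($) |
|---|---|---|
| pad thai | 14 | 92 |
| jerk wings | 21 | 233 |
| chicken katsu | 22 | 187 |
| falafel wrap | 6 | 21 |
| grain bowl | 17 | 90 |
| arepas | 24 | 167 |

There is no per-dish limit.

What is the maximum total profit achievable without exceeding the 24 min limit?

233

Jerk wings uses 21 of the 24 min and totals 233.
No other feasible combination exceeds 233.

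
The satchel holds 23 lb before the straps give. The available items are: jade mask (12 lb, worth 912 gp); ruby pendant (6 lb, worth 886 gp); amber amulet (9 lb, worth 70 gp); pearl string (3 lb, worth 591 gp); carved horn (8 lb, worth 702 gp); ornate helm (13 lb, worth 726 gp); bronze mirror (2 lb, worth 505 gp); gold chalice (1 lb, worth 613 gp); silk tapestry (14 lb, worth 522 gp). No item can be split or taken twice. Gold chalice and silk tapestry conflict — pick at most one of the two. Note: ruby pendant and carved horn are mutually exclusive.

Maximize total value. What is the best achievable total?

3002

Jade mask + ruby pendant + pearl string + gold chalice uses 22 of the 23 lb and totals 3002.
Runner-up jade mask + ruby pendant + bronze mirror + gold chalice tops out at 2916.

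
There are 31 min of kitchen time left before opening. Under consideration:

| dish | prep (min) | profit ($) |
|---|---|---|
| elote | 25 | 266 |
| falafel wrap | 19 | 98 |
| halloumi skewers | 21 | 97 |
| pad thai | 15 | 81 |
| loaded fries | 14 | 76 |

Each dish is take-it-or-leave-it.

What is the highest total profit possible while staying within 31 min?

Density check — elote 10.64, loaded fries 5.43, pad thai 5.40 are the best per min.
The ratio ordering already packs tightly: elote, 25 min, 266.
The spare 6 min is too small for any remaining dish, and no exchange beats 266.

266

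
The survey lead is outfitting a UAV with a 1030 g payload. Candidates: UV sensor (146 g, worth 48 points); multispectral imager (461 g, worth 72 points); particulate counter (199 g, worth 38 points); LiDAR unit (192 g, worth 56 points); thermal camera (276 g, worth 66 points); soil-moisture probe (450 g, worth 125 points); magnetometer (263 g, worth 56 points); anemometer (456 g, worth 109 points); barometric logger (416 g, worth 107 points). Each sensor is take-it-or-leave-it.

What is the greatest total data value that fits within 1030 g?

280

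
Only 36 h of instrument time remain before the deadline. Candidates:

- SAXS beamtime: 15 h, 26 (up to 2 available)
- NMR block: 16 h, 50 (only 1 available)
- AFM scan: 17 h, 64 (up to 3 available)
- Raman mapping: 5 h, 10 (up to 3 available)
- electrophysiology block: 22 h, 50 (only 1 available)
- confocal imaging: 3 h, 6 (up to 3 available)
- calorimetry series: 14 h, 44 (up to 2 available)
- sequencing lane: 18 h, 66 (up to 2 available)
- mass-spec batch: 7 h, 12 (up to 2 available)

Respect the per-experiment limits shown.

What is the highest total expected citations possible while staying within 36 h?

132

The ratio heuristic lands on 2×AFM scan (128) but leaves 2 h idle.
The 34 h tied up in 2×AFM scan is better spent on 2×sequencing lane — total rises to 132 (36 h).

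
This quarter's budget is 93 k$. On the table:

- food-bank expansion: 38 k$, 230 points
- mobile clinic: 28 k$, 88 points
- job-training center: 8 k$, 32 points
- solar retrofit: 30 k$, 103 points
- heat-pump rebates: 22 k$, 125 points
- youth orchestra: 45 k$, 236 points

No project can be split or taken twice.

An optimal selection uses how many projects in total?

Best achievable projected impact is 498.
For example food-bank expansion + job-training center + youth orchestra achieves it, using 91 k$.
All optima have 3 projects.

3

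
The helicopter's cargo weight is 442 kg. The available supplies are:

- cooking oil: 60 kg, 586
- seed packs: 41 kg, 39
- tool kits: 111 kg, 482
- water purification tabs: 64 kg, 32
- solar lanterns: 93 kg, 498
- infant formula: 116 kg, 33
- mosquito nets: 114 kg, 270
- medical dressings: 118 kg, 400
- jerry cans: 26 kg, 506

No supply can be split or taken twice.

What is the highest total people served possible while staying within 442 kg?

2472

Cooking oil + tool kits + solar lanterns + medical dressings + jerry cans uses 408 of the 442 kg and totals 2472.
The spare 34 kg is too small for any remaining supply, and no exchange beats 2472.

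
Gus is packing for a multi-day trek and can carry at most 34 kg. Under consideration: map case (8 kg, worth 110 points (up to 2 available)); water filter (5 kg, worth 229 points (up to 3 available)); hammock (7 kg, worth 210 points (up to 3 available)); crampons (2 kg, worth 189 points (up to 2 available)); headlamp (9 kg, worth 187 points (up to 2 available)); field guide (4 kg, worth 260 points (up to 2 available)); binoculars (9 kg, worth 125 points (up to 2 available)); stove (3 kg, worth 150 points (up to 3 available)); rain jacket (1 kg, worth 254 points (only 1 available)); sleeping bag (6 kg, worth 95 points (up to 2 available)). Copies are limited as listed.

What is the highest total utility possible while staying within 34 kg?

2139

Density check — rain jacket 254.00, crampons 94.50, field guide 65.00, stove 50.00 are the best per kg.
Taking the top-ratio items first gives 2×water filter + 2×crampons + 2×field guide + 3×stove + rain jacket for 2060 (32 kg).
Dropping stove frees 3 kg; slotting in water filter (5 kg) lifts the total to 2139 at 34 kg.
That's the maximum — no swap from here does better than 2139.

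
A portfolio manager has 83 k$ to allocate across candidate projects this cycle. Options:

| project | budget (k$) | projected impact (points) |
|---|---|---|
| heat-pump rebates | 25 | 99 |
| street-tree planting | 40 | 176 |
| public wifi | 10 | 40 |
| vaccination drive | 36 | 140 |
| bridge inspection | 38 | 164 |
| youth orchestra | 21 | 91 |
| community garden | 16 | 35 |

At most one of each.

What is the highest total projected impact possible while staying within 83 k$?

The ratio heuristic lands on street-tree planting + public wifi + youth orchestra (307) but leaves 12 k$ idle.
Replace public wifi and youth orchestra with bridge inspection: the trade gains 33 net, giving 340 at 78 k$.
Nothing else within 83 k$ beats 340.

340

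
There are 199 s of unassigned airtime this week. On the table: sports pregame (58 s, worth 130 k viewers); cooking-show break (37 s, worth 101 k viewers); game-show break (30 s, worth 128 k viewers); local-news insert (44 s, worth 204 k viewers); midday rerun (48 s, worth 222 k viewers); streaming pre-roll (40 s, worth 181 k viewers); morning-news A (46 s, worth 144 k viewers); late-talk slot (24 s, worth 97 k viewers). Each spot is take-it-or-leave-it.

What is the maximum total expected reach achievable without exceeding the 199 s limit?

By expected reach per s: local-news insert 4.64, midday rerun 4.62, streaming pre-roll 4.53 lead.
A density-first pass picks game-show break + local-news insert + midday rerun + streaming pre-roll + late-talk slot — 832 at 186 s.
The 24 s tied up in late-talk slot is better spent on cooking-show break — total rises to 836 (199 s).
Next best is game-show break + local-news insert + midday rerun + streaming pre-roll + late-talk slot at 832 (186 s) — short by 4.

836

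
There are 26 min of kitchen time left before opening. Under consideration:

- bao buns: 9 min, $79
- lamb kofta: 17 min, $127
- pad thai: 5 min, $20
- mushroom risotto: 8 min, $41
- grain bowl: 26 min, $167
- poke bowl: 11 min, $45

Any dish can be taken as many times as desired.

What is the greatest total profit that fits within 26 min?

206

Taking the top-ratio dishes first gives 2×bao buns + mushroom risotto for 199 (26 min).
The 17 min tied up in bao buns and mushroom risotto is better spent on lamb kofta — total rises to 206 (26 min).
Nothing else within 26 min beats 206.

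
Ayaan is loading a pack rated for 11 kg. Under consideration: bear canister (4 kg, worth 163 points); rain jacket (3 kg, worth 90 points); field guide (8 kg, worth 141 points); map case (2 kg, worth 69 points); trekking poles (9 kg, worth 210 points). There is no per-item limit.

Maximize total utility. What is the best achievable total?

The ratio heuristic lands on 2×bear canister + map case (395) but leaves 1 kg idle.
The 2 kg tied up in map case is better spent on rain jacket — total rises to 416 (11 kg).

416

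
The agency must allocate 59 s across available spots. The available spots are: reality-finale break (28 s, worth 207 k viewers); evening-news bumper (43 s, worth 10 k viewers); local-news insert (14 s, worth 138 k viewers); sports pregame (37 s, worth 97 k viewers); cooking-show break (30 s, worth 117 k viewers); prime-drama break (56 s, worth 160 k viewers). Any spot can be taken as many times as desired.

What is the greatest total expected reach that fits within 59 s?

552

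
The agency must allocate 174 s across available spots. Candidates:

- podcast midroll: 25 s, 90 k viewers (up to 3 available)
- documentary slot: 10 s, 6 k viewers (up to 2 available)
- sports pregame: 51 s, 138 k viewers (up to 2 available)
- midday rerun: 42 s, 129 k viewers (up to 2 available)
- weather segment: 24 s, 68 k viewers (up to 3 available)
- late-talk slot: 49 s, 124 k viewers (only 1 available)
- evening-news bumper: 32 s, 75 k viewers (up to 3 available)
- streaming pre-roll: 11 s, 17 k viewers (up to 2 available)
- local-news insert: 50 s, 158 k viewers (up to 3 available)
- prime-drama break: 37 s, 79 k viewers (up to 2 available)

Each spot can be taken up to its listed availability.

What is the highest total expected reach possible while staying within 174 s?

Ranking by ratio (expected reach/s): podcast midroll 3.60, local-news insert 3.16, midday rerun 3.07.
A density-first pass picks 3×podcast midroll + midday rerun + local-news insert — 557 at 167 s.
Replace podcast midroll and midday rerun with weather segment + local-news insert: the trade gains 7 net, giving 564 at 174 s.

564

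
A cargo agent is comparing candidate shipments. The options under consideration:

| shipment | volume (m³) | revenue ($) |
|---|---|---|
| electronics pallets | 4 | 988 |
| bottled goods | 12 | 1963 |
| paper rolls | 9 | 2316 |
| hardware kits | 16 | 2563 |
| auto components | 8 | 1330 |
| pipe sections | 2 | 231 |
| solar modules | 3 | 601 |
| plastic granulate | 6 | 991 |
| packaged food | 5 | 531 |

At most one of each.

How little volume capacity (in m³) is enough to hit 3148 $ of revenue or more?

13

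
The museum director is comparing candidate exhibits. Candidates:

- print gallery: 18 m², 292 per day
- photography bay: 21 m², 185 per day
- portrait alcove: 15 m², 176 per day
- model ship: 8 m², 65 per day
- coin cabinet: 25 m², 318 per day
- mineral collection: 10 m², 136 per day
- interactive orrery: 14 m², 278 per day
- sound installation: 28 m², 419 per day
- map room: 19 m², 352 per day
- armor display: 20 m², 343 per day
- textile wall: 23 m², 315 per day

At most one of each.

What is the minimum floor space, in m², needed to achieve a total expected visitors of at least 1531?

94

Minimise m² subject to total expected visitors ≥ 1531.
print gallery + interactive orrery + map room + armor display + textile wall reaches 1580 using 94 m².
No combination under 94 m² hits 1531.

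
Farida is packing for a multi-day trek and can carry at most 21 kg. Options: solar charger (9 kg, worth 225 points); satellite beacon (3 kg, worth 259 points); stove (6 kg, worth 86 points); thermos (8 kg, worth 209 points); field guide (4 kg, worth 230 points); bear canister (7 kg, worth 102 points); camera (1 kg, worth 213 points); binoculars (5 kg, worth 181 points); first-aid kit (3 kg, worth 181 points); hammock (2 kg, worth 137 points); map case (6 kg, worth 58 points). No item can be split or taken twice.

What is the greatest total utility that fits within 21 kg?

The ratio heuristic lands on satellite beacon + field guide + camera + binoculars + first-aid kit + hammock (1201) but leaves 3 kg idle.
Dropping binoculars frees 5 kg; slotting in thermos (8 kg) lifts the total to 1229 at 21 kg.
Runner-up satellite beacon + field guide + camera + binoculars + first-aid kit + hammock tops out at 1201.

1229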